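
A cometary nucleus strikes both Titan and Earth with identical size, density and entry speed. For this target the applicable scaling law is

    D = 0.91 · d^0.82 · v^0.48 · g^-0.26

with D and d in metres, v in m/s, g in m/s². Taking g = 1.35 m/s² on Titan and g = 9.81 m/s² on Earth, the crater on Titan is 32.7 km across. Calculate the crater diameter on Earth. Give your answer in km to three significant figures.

All impactor-dependent factors cancel in the ratio, leaving D_Earth/D_Titan = (g_Earth/g_Titan)^-0.26.
(9.81/1.35)^-0.26 = 7.267^-0.26 = 0.5971
D_Earth = 0.5971 × 32.7 km = 19.5 km

D ≈ 19.5 km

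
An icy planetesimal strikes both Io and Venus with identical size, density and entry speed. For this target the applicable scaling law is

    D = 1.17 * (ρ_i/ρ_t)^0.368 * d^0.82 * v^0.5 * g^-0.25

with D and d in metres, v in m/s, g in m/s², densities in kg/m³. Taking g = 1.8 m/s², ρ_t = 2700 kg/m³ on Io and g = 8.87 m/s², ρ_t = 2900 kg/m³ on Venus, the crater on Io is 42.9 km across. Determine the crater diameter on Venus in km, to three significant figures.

The impactor-only factors (d, v, ρ_i) cancel in the ratio, leaving D_Venus/D_Io = (g_Venus/g_Io)^-0.25 · (ρ_t,Io/ρ_t,Venus)^0.368.
(8.87/1.8)^-0.25 = 4.928^-0.25 = 0.6712
(2700/2900)^0.368 = 0.9310^0.368 = 0.9740
Ratio = 0.6712 × 0.9740 = 0.6537
D_Venus = 0.6537 × 42.9 km = 28.0 km

D ≈ 28.0 km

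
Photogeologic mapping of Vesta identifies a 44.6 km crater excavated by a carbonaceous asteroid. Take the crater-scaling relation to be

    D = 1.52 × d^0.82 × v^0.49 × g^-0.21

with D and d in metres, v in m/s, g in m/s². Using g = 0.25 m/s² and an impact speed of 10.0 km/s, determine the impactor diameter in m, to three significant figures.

d ≈ 801 m

Rearranging for d: d = [D / (1.52 · 10000^0.49 · 0.25^-0.21)]^(1/0.82).
D = 44600 m.
10000^0.49 = 91.20
0.25^-0.21 = 1.338
Denominator = 1.52 × 91.20 × 1.338 = 185.5
D / 185.5 = 44600 / 185.5 = 240.4
d = 240.4^(1/0.82) = 240.4^1.2195 = 800.8 m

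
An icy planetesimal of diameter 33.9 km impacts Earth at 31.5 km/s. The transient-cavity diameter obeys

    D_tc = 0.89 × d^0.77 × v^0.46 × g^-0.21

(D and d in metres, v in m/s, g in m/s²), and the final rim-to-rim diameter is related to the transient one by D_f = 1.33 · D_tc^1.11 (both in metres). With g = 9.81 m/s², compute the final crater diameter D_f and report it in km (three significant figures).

In SI: d = 33900 m, v = 31500 m/s.
d^0.77 = 33900^0.77 = 3078
v^0.46 = 31500^0.46 = 117.3
g^-0.21 = 9.81^-0.21 = 0.6191
D_tc = 0.89 × 3078 × 117.3 × 0.6191 = 1.989 × 10^5 m
D_f = 1.33 × (1.989 × 10^5)^1.11 = 1.012 × 10^6 m
     = 1012 km

D_f ≈ 1010 km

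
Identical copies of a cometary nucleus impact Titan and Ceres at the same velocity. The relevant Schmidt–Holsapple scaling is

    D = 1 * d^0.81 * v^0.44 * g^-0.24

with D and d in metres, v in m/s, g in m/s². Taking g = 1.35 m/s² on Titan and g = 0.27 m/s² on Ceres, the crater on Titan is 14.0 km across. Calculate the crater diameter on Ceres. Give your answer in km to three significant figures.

All impactor-dependent factors cancel in the ratio, leaving D_Ceres/D_Titan = (g_Ceres/g_Titan)^-0.24.
(0.27/1.35)^-0.24 = 0.2000^-0.24 = 1.471
D_Ceres = 1.471 × 14.0 km = 20.6 km

D ≈ 20.6 km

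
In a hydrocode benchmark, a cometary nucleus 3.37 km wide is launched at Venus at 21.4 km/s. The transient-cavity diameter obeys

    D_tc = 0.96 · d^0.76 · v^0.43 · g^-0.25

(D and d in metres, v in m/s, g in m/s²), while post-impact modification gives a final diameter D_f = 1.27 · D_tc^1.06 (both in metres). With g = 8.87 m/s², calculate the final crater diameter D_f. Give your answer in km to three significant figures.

In SI: d = 3370 m, v = 21400 m/s.
d^0.76 = 3370^0.76 = 479.7
v^0.43 = 21400^0.43 = 72.79
g^-0.25 = 8.87^-0.25 = 0.5795
D_tc = 0.96 × 479.7 × 72.79 × 0.5795 = 19430 m
D_f = 1.27 × (19430)^1.06 = 44626 m
     = 44.63 km

D_f ≈ 44.6 km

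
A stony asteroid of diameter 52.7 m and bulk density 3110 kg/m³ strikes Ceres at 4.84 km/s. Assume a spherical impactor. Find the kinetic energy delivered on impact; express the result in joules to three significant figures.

E ≈ 2.79 × 10^15 J

v = 4840 m/s.
Mass m = (π/6) ρ d³ = (π/6) × 3110 × (52.7)³ = 2.383 × 10^8 kg
E = ½ m v² = 0.5 × 2.383 × 10^8 × (4840)² = 2.791 × 10^15 J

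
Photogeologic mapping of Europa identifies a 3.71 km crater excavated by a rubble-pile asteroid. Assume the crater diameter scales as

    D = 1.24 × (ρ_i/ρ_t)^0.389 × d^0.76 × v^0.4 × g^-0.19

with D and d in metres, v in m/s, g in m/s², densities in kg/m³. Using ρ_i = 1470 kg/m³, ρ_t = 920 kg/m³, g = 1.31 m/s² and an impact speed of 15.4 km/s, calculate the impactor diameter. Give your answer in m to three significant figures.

Rearranging for d: d = [D / (1.24 · (1470/920)^0.389 · 15400^0.4 · 1.31^-0.19)]^(1/0.76).
D = 3710 m.
(1470/920)^0.389 = 1.200
15400^0.4 = 47.32
1.31^-0.19 = 0.9500
Denominator = 1.24 × 1.200 × 47.32 × 0.9500 = 66.89
D / 66.89 = 3710 / 66.89 = 55.46
d = 55.46^(1/0.76) = 55.46^1.3158 = 197.1 m

d ≈ 197 m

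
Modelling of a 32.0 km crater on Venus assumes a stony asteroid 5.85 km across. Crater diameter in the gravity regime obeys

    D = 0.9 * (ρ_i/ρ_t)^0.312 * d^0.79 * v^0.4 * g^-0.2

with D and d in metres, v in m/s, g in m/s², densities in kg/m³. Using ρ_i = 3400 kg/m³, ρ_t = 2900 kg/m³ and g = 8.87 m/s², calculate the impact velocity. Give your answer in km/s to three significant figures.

Rearranging for v: v = [D / (0.9 · (3400/2900)^0.312 · 5850^0.79 · 8.87^-0.2)]^(1/0.4).
D = 32000 m.
(3400/2900)^0.312 = 1.051
5850^0.79 = 946.4
8.87^-0.2 = 0.6463
Denominator = 0.9 × 1.051 × 946.4 × 0.6463 = 578.6
D / 578.6 = 32000 / 578.6 = 55.31
v = 55.31^(1/0.4) = 55.31^2.5 = 22751 m/s

v ≈ 22.8 km/s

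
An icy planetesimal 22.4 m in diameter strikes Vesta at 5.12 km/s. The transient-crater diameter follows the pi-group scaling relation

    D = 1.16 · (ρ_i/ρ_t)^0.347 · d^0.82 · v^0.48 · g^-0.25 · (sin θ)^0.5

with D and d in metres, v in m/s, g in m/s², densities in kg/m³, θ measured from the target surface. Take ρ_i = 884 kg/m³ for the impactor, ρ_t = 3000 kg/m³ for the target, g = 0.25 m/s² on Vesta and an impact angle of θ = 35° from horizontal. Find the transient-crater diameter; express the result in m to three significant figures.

D ≈ 628 m

In SI units: v = 5120 m/s.
(ρ_i/ρ_t)^0.347 = (884/3000)^0.347 = 0.6544
d^0.82 = 22.4^0.82 = 12.80
v^0.48 = 5120^0.48 = 60.32
g^-0.25 = 0.25^-0.25 = 1.414
(sin 35°)^0.5 = 0.5736^0.5 = 0.7574
D = 1.16 × 0.6544 × 12.80 × 60.32 × 1.414 × 0.7574 = 627.7 m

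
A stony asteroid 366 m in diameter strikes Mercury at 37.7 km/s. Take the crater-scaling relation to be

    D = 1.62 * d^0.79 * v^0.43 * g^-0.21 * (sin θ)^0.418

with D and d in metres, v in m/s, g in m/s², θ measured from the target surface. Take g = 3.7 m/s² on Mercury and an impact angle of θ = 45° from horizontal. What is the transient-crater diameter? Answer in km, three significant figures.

In SI units: v = 37700 m/s.
d^0.79 = 366^0.79 = 106.0
v^0.43 = 37700^0.43 = 92.86
g^-0.21 = 3.7^-0.21 = 0.7598
(sin 45°)^0.418 = 0.7071^0.418 = 0.8651
D = 1.62 × 106.0 × 92.86 × 0.7598 × 0.8651 = 10481 m
   = 10.48 km

D ≈ 10.5 km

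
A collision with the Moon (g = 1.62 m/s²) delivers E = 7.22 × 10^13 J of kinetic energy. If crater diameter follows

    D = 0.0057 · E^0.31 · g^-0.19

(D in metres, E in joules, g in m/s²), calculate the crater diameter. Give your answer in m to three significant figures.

D ≈ 103 m

E^0.31 = (7.22 × 10^13)^0.31 = 1.978 × 10^4
g^-0.19 = 1.62^-0.19 = 0.9124
D = 0.0057 × 1.978 × 10^4 × 0.9124 = 102.9 m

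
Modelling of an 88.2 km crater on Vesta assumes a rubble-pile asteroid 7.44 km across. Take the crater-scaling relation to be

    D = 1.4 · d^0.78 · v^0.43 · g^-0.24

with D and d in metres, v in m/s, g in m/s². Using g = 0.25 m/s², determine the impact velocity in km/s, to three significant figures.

v ≈ 6.34 km/s

Rearranging for v: v = [D / (1.4 · 7440^0.78 · 0.25^-0.24)]^(1/0.43).
D = 88200 m.
7440^0.78 = 1047
0.25^-0.24 = 1.395
Denominator = 1.4 × 1047 × 1.395 = 2045
D / 2045 = 88200 / 2045 = 43.13
v = 43.13^(1/0.43) = 43.13^2.3256 = 6336 m/s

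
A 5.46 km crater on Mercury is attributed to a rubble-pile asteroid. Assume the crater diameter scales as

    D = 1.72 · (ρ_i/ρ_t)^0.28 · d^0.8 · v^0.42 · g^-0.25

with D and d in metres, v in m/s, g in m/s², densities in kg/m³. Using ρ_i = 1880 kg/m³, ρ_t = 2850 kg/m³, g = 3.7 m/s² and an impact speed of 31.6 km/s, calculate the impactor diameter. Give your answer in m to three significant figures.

d ≈ 180 m

Rearranging for d: d = [D / (1.72 · (1880/2850)^0.28 · 31600^0.42 · 3.7^-0.25)]^(1/0.8).
D = 5460 m.
(1880/2850)^0.28 = 0.8900
31600^0.42 = 77.60
3.7^-0.25 = 0.7210
Denominator = 1.72 × 0.8900 × 77.60 × 0.7210 = 85.65
D / 85.65 = 5460 / 85.65 = 63.75
d = 63.75^(1/0.8) = 63.75^1.25 = 180.1 m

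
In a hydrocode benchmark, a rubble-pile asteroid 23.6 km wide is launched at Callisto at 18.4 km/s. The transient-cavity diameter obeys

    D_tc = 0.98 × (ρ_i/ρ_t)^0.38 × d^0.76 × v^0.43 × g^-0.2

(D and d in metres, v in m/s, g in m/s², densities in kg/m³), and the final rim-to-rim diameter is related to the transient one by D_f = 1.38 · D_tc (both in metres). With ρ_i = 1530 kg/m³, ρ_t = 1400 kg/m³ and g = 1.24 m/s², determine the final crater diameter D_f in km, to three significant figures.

In SI: d = 23600 m, v = 18400 m/s.
(ρ_i/ρ_t)^0.38 = (1530/1400)^0.38 = 1.034
d^0.76 = 23600^0.76 = 2106
v^0.43 = 18400^0.43 = 68.21
g^-0.2 = 1.24^-0.2 = 0.9579
D_tc = 0.98 × 1.034 × 2106 × 68.21 × 0.9579 = 1.394 × 10^5 m
D_f = 1.38 × 1.394 × 10^5 = 1.924 × 10^5 m
     = 192.4 km

D_f ≈ 192 km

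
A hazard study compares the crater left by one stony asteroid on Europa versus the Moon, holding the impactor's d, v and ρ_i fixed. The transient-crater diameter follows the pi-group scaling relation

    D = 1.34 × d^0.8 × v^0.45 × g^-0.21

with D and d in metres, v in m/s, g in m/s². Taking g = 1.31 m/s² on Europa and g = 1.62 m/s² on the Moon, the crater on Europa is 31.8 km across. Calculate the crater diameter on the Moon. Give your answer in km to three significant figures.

D ≈ 30.4 km

All impactor-dependent factors cancel in the ratio, leaving D_Moon/D_Europa = (g_Moon/g_Europa)^-0.21.
(1.62/1.31)^-0.21 = 1.237^-0.21 = 0.9563
D_Moon = 0.9563 × 31.8 km = 30.4 km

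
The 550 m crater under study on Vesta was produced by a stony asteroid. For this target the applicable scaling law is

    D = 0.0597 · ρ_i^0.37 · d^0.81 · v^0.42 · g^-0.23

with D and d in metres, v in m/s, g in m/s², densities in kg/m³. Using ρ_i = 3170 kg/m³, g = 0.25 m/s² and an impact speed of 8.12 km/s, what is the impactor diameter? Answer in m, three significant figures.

d ≈ 12.5 m

Rearranging for d: d = [D / (0.0597 · 3170^0.37 · 8120^0.42 · 0.25^-0.23)]^(1/0.81).
3170^0.37 = 19.74
8120^0.42 = 43.85
0.25^-0.23 = 1.376
Denominator = 0.0597 × 19.74 × 43.85 × 1.376 = 71.11
D / 71.11 = 550 / 71.11 = 7.734
d = 7.734^(1/0.81) = 7.734^1.2346 = 12.50 m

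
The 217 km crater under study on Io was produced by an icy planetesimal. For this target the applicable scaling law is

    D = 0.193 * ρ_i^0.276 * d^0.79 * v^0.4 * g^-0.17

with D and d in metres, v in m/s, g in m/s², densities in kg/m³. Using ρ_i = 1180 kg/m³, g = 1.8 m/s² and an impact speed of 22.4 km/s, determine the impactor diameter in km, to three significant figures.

Rearranging for d: d = [D / (0.193 · 1180^0.276 · 22400^0.4 · 1.8^-0.17)]^(1/0.79).
D = 217000 m.
1180^0.276 = 7.044
22400^0.4 = 54.97
1.8^-0.17 = 0.9049
Denominator = 0.193 × 7.044 × 54.97 × 0.9049 = 67.62
D / 67.62 = 217000 / 67.62 = 3209
d = 3209^(1/0.79) = 3209^1.2658 = 27439 m

d ≈ 27.4 km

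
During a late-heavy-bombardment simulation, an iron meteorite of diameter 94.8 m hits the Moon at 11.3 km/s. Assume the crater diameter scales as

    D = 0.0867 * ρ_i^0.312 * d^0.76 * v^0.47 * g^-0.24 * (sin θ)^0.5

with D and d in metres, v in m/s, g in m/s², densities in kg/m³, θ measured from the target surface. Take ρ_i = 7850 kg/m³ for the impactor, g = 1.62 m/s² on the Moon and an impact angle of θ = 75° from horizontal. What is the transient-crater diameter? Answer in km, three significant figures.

In SI units: v = 11300 m/s.
ρ_i^0.312 = 7850^0.312 = 16.41
d^0.76 = 94.8^0.76 = 31.80
v^0.47 = 11300^0.47 = 80.34
g^-0.24 = 1.62^-0.24 = 0.8907
(sin 75°)^0.5 = 0.9659^0.5 = 0.9828
D = 0.0867 × 16.41 × 31.80 × 80.34 × 0.8907 × 0.9828 = 3182 m
   = 3.182 km

D ≈ 3.18 km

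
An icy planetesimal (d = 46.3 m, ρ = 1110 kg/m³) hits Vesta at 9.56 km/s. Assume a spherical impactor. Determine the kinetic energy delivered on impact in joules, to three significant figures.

v = 9560 m/s.
Mass m = (π/6) ρ d³ = (π/6) × 1110 × (46.3)³ = 5.769 × 10^7 kg
E = ½ m v² = 0.5 × 5.769 × 10^7 × (9560)² = 2.636 × 10^15 J

E ≈ 2.64 × 10^15 J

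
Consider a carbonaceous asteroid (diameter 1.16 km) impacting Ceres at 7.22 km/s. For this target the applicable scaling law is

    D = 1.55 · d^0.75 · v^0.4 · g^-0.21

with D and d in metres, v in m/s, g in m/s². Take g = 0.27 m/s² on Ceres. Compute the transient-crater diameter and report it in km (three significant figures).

D ≈ 14.2 km

In SI units: d = 1160 m, v = 7220 m/s.
d^0.75 = 1160^0.75 = 198.8
v^0.4 = 7220^0.4 = 34.95
g^-0.21 = 0.27^-0.21 = 1.316
D = 1.55 × 198.8 × 34.95 × 1.316 = 14173 m
   = 14.17 km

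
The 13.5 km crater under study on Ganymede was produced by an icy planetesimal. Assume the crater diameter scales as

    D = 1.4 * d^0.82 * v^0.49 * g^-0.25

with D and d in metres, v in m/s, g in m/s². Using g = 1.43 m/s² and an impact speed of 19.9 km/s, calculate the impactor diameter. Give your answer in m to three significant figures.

d ≈ 217 m

Rearranging for d: d = [D / (1.4 · 19900^0.49 · 1.43^-0.25)]^(1/0.82).
D = 13500 m.
19900^0.49 = 127.8
1.43^-0.25 = 0.9145
Denominator = 1.4 × 127.8 × 0.9145 = 163.6
D / 163.6 = 13500 / 163.6 = 82.52
d = 82.52^(1/0.82) = 82.52^1.2195 = 217.4 m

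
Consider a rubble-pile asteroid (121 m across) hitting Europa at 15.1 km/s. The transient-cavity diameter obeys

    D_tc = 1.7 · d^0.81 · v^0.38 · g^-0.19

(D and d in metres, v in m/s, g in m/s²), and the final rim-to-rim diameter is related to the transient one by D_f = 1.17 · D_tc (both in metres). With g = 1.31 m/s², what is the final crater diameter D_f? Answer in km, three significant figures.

v = 15100 m/s.
d^0.81 = 121^0.81 = 48.65
v^0.38 = 15100^0.38 = 38.73
g^-0.19 = 1.31^-0.19 = 0.9500
D_tc = 1.7 × 48.65 × 38.73 × 0.9500 = 3043 m
D_f = 1.17 × 3043 = 3560 m
     = 3.560 km

D_f ≈ 3.56 km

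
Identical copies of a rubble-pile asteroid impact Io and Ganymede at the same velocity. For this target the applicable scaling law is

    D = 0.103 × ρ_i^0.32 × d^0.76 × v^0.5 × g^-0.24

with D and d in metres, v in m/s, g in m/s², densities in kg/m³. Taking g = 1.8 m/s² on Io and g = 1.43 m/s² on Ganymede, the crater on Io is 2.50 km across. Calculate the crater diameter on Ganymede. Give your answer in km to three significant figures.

All impactor-dependent factors cancel in the ratio, leaving D_Ganymede/D_Io = (g_Ganymede/g_Io)^-0.24.
(1.43/1.8)^-0.24 = 0.7944^-0.24 = 1.057
D_Ganymede = 1.057 × 2.50 km = 2.64 km

D ≈ 2.64 km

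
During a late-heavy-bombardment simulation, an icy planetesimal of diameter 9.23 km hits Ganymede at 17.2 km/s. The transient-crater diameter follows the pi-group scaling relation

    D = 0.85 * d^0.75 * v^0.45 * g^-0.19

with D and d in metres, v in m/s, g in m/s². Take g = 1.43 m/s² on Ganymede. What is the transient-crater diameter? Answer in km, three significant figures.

In SI units: d = 9230 m, v = 17200 m/s.
d^0.75 = 9230^0.75 = 941.7
v^0.45 = 17200^0.45 = 80.54
g^-0.19 = 1.43^-0.19 = 0.9343
D = 0.85 × 941.7 × 80.54 × 0.9343 = 60232 m
   = 60.23 km

D ≈ 60.2 km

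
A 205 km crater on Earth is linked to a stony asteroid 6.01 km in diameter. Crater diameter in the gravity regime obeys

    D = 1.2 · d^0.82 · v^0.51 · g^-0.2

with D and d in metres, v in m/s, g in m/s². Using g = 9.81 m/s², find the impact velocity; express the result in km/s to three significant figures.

Rearranging for v: v = [D / (1.2 · 6010^0.82 · 9.81^-0.2)]^(1/0.51).
D = 205000 m.
6010^0.82 = 1255
9.81^-0.2 = 0.6334
Denominator = 1.2 × 1255 × 0.6334 = 953.9
D / 953.9 = 205000 / 953.9 = 214.9
v = 214.9^(1/0.51) = 214.9^1.9608 = 37415 m/s

v ≈ 37.4 km/s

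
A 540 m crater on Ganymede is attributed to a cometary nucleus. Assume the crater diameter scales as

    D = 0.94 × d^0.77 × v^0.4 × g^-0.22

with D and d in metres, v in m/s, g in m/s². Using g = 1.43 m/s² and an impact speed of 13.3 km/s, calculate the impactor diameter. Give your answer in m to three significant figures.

d ≈ 30.6 m

Rearranging for d: d = [D / (0.94 · 13300^0.4 · 1.43^-0.22)]^(1/0.77).
13300^0.4 = 44.62
1.43^-0.22 = 0.9243
Denominator = 0.94 × 44.62 × 0.9243 = 38.77
D / 38.77 = 540 / 38.77 = 13.93
d = 13.93^(1/0.77) = 13.93^1.2987 = 30.59 m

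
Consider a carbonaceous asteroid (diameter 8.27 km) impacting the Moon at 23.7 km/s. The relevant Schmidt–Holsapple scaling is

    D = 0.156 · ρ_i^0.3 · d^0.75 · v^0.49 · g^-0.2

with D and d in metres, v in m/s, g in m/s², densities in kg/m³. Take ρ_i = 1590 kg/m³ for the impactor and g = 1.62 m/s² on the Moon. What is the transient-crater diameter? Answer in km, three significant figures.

D ≈ 156 km

In SI units: d = 8270 m, v = 23700 m/s.
ρ_i^0.3 = 1590^0.3 = 9.129
d^0.75 = 8270^0.75 = 867.2
v^0.49 = 23700^0.49 = 139.2
g^-0.2 = 1.62^-0.2 = 0.9080
D = 0.156 × 9.129 × 867.2 × 139.2 × 0.9080 = 1.561 × 10^5 m
   = 156.1 km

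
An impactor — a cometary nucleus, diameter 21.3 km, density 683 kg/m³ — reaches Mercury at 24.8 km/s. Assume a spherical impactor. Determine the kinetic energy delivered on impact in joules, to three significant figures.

E ≈ 1.06 × 10^24 J

d = 21300 m; v = 24800 m/s.
Mass m = (π/6) ρ d³ = (π/6) × 683 × (21300)³ = 3.456 × 10^15 kg
E = ½ m v² = 0.5 × 3.456 × 10^15 × (24800)² = 1.063 × 10^24 J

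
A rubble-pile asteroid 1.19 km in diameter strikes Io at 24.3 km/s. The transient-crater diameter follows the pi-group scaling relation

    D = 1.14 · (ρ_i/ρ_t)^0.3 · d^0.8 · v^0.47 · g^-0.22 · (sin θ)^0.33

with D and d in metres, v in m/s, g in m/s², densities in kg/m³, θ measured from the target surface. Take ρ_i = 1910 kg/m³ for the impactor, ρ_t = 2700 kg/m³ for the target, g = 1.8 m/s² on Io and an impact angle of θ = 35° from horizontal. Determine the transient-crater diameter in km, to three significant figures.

In SI units: d = 1190 m, v = 24300 m/s.
(ρ_i/ρ_t)^0.3 = (1910/2700)^0.3 = 0.9014
d^0.8 = 1190^0.8 = 288.7
v^0.47 = 24300^0.47 = 115.1
g^-0.22 = 1.8^-0.22 = 0.8787
(sin 35°)^0.33 = 0.5736^0.33 = 0.8324
D = 1.14 × 0.9014 × 288.7 × 115.1 × 0.8787 × 0.8324 = 24976 m
   = 24.98 km

D ≈ 25.0 km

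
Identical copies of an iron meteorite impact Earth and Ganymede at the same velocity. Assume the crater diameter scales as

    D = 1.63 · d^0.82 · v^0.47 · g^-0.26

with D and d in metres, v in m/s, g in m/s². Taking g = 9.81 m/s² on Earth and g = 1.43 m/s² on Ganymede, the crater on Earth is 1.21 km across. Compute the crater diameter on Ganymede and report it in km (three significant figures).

All impactor-dependent factors cancel in the ratio, leaving D_Ganymede/D_Earth = (g_Ganymede/g_Earth)^-0.26.
(1.43/9.81)^-0.26 = 0.1458^-0.26 = 1.650
D_Ganymede = 1.650 × 1.21 km = 2.00 km

D ≈ 2.00 km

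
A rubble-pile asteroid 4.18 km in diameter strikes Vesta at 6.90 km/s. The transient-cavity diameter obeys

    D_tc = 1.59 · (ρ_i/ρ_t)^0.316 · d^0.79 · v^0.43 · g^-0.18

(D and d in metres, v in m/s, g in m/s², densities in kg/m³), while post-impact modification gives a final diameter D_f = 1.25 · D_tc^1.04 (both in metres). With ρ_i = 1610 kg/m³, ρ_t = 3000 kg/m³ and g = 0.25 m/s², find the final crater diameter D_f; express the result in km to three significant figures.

D_f ≈ 105 km

In SI: d = 4180 m, v = 6900 m/s.
(ρ_i/ρ_t)^0.316 = (1610/3000)^0.316 = 0.8215
d^0.79 = 4180^0.79 = 725.7
v^0.43 = 6900^0.43 = 44.74
g^-0.18 = 0.25^-0.18 = 1.283
D_tc = 1.59 × 0.8215 × 725.7 × 44.74 × 1.283 = 54410 m
D_f = 1.25 × (54410)^1.04 = 1.052 × 10^5 m
     = 105.2 km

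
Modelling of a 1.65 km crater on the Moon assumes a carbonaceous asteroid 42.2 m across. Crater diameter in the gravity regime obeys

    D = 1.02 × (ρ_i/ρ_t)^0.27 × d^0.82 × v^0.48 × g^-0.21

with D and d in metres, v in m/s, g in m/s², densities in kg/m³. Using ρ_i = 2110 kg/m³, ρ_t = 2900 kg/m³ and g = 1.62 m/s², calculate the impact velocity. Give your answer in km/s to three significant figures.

v ≈ 12.0 km/s

Rearranging for v: v = [D / (1.02 · (2110/2900)^0.27 · 42.2^0.82 · 1.62^-0.21)]^(1/0.48).
D = 1650 m.
(2110/2900)^0.27 = 0.9177
42.2^0.82 = 21.52
1.62^-0.21 = 0.9037
Denominator = 1.02 × 0.9177 × 21.52 × 0.9037 = 18.20
D / 18.20 = 1650 / 18.20 = 90.66
v = 90.66^(1/0.48) = 90.66^2.0833 = 11964 m/s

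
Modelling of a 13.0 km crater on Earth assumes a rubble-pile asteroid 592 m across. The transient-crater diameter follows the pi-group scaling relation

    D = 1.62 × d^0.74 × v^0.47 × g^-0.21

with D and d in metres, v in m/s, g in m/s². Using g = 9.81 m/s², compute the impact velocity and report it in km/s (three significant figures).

v ≈ 24.3 km/s

Rearranging for v: v = [D / (1.62 · 592^0.74 · 9.81^-0.21)]^(1/0.47).
D = 13000 m.
592^0.74 = 112.6
9.81^-0.21 = 0.6191
Denominator = 1.62 × 112.6 × 0.6191 = 112.9
D / 112.9 = 13000 / 112.9 = 115.1
v = 115.1^(1/0.47) = 115.1^2.1277 = 24286 m/s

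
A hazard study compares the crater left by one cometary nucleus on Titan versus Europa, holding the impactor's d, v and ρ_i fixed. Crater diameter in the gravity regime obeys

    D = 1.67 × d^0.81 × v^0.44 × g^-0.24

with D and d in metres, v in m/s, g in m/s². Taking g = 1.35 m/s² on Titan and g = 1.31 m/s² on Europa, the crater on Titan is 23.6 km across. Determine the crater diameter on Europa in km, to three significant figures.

All impactor-dependent factors cancel in the ratio, leaving D_Europa/D_Titan = (g_Europa/g_Titan)^-0.24.
(1.31/1.35)^-0.24 = 0.9704^-0.24 = 1.007
D_Europa = 1.007 × 23.6 km = 23.8 km

D ≈ 23.8 km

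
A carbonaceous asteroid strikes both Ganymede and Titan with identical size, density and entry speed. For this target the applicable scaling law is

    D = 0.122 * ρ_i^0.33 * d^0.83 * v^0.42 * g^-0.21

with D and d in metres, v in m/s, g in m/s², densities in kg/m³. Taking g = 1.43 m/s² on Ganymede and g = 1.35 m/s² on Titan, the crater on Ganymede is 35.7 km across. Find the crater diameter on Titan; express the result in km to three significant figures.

D ≈ 36.1 km

All impactor-dependent factors cancel in the ratio, leaving D_Titan/D_Ganymede = (g_Titan/g_Ganymede)^-0.21.
(1.35/1.43)^-0.21 = 0.9441^-0.21 = 1.012
D_Titan = 1.012 × 35.7 km = 36.1 km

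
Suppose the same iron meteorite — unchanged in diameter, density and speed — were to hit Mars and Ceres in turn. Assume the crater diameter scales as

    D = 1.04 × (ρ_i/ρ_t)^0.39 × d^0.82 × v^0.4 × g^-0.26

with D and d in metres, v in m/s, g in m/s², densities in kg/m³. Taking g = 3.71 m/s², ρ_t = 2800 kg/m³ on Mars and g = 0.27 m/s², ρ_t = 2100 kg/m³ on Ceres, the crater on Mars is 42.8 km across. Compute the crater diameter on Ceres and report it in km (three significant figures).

D ≈ 94.6 km

The impactor-only factors (d, v, ρ_i) cancel in the ratio, leaving D_Ceres/D_Mars = (g_Ceres/g_Mars)^-0.26 · (ρ_t,Mars/ρ_t,Ceres)^0.39.
(0.27/3.71)^-0.26 = 0.07278^-0.26 = 1.976
(2800/2100)^0.39 = 1.333^0.39 = 1.119
Ratio = 1.976 × 1.119 = 2.211
D_Ceres = 2.211 × 42.8 km = 94.6 km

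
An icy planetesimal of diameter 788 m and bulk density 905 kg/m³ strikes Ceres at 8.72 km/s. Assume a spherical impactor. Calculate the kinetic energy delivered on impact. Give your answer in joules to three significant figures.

E ≈ 8.82 × 10^18 J

v = 8720 m/s.
Mass m = (π/6) ρ d³ = (π/6) × 905 × (788)³ = 2.319 × 10^11 kg
E = ½ m v² = 0.5 × 2.319 × 10^11 × (8720)² = 8.817 × 10^18 J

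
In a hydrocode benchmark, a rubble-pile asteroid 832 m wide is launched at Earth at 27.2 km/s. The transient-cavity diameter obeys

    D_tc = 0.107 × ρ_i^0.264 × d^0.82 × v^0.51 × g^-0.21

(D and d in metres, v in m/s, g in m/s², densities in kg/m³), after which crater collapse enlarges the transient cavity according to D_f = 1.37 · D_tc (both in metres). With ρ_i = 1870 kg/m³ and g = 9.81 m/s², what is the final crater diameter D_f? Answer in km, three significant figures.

v = 27200 m/s.
ρ_i^0.264 = 1870^0.264 = 7.307
d^0.82 = 832^0.82 = 248.0
v^0.51 = 27200^0.51 = 182.7
g^-0.21 = 9.81^-0.21 = 0.6191
D_tc = 0.107 × 7.307 × 248.0 × 182.7 × 0.6191 = 21930 m
D_f = 1.37 × 21930 = 30044 m
     = 30.04 km

D_f ≈ 30.0 km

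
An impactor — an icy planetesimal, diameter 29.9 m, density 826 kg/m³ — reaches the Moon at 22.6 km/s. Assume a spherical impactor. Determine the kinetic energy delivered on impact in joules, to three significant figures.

E ≈ 2.95 × 10^15 J

v = 22600 m/s.
Mass m = (π/6) ρ d³ = (π/6) × 826 × (29.9)³ = 1.156 × 10^7 kg
E = ½ m v² = 0.5 × 1.156 × 10^7 × (22600)² = 2.952 × 10^15 J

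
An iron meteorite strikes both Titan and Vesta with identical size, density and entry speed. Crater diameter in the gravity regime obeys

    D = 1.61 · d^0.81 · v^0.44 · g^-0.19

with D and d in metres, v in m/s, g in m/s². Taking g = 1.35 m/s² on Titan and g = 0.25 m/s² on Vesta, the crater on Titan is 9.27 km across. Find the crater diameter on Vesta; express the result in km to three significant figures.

D ≈ 12.8 km

All impactor-dependent factors cancel in the ratio, leaving D_Vesta/D_Titan = (g_Vesta/g_Titan)^-0.19.
(0.25/1.35)^-0.19 = 0.1852^-0.19 = 1.378
D_Vesta = 1.378 × 9.27 km = 12.8 km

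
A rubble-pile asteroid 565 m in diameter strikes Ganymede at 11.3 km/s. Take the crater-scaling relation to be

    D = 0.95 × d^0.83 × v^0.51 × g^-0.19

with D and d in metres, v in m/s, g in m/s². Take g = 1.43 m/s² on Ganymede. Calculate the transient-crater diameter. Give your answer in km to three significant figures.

In SI units: v = 11300 m/s.
d^0.83 = 565^0.83 = 192.4
v^0.51 = 11300^0.51 = 116.7
g^-0.19 = 1.43^-0.19 = 0.9343
D = 0.95 × 192.4 × 116.7 × 0.9343 = 19929 m
   = 19.93 km

D ≈ 19.9 km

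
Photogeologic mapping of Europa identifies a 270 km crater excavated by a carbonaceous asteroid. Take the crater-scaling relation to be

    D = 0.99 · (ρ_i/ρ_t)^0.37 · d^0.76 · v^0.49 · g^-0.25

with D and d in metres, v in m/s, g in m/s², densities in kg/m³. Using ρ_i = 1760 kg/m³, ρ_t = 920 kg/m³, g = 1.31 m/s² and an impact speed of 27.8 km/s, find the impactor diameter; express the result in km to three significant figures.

Rearranging for d: d = [D / (0.99 · (1760/920)^0.37 · 27800^0.49 · 1.31^-0.25)]^(1/0.76).
D = 270000 m.
(1760/920)^0.37 = 1.271
27800^0.49 = 150.5
1.31^-0.25 = 0.9347
Denominator = 0.99 × 1.271 × 150.5 × 0.9347 = 177.0
D / 177.0 = 270000 / 177.0 = 1525
d = 1525^(1/0.76) = 1525^1.3158 = 15436 m

d ≈ 15.4 km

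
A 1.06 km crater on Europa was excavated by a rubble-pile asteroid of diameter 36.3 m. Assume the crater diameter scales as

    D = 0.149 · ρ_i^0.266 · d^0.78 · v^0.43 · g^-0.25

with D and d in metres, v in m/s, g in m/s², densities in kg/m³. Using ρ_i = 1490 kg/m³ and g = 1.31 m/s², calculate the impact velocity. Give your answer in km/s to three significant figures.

Rearranging for v: v = [D / (0.149 · 1490^0.266 · 36.3^0.78 · 1.31^-0.25)]^(1/0.43).
D = 1060 m.
1490^0.266 = 6.983
36.3^0.78 = 16.47
1.31^-0.25 = 0.9347
Denominator = 0.149 × 6.983 × 16.47 × 0.9347 = 16.02
D / 16.02 = 1060 / 16.02 = 66.17
v = 66.17^(1/0.43) = 66.17^2.3256 = 17145 m/s

v ≈ 17.1 km/s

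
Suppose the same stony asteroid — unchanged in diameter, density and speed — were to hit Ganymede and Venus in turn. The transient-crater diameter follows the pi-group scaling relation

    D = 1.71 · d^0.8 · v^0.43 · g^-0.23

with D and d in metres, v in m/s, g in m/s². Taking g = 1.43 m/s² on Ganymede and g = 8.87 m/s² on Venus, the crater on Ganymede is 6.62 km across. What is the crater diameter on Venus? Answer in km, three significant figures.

D ≈ 4.35 km

All impactor-dependent factors cancel in the ratio, leaving D_Venus/D_Ganymede = (g_Venus/g_Ganymede)^-0.23.
(8.87/1.43)^-0.23 = 6.203^-0.23 = 0.6572
D_Venus = 0.6572 × 6.62 km = 4.35 km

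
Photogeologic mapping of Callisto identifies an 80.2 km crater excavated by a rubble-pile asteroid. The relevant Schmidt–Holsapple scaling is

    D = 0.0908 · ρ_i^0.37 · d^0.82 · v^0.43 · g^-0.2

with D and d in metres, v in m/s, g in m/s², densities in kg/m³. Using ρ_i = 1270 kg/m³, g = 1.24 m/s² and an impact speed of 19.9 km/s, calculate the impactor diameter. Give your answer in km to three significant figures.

d ≈ 4.16 km

Rearranging for d: d = [D / (0.0908 · 1270^0.37 · 19900^0.43 · 1.24^-0.2)]^(1/0.82).
D = 80200 m.
1270^0.37 = 14.07
19900^0.43 = 70.55
1.24^-0.2 = 0.9579
Denominator = 0.0908 × 14.07 × 70.55 × 0.9579 = 86.34
D / 86.34 = 80200 / 86.34 = 928.9
d = 928.9^(1/0.82) = 928.9^1.2195 = 4163 m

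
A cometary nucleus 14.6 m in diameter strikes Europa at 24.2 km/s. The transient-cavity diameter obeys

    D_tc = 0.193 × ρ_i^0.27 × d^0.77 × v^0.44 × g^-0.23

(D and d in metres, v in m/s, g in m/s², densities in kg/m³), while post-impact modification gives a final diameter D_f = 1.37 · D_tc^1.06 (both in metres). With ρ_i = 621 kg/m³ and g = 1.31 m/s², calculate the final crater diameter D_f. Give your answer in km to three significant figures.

D_f ≈ 1.40 km

v = 24200 m/s.
ρ_i^0.27 = 621^0.27 = 5.677
d^0.77 = 14.6^0.77 = 7.880
v^0.44 = 24200^0.44 = 84.89
g^-0.23 = 1.31^-0.23 = 0.9398
D_tc = 0.193 × 5.677 × 7.880 × 84.89 × 0.9398 = 688.8 m
D_f = 1.37 × (688.8)^1.06 = 1397 m
     = 1.397 km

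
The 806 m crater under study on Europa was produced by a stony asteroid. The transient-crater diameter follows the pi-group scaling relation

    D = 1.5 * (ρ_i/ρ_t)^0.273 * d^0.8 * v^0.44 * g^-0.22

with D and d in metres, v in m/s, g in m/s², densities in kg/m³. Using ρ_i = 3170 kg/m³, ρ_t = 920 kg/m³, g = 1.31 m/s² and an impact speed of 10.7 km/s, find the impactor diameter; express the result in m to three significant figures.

Rearranging for d: d = [D / (1.5 · (3170/920)^0.273 · 10700^0.44 · 1.31^-0.22)]^(1/0.8).
(3170/920)^0.273 = 1.402
10700^0.44 = 59.28
1.31^-0.22 = 0.9423
Denominator = 1.5 × 1.402 × 59.28 × 0.9423 = 117.5
D / 117.5 = 806 / 117.5 = 6.860
d = 6.860^(1/0.8) = 6.860^1.25 = 11.10 m

d ≈ 11.1 m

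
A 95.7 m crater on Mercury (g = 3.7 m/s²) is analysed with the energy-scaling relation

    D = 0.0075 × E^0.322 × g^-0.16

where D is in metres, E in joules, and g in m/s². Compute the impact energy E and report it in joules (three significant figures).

Rearranging: E = [D / (0.0075 · g^-0.16)]^(1/0.322).
g^-0.16 = 3.7^-0.16 = 0.8111
D / (0.0075 × 0.8111) = 95.7 / (6.083 × 10^-3) = 1.573 × 10^4
E = (1.573 × 10^4)^3.1056 = 1.080 × 10^13 J

E ≈ 1.08 × 10^13 J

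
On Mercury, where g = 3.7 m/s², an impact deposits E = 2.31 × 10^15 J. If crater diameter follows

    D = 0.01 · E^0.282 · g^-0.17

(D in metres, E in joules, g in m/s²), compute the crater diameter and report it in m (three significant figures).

D ≈ 172 m

E^0.282 = (2.31 × 10^15)^0.282 = 2.150 × 10^4
g^-0.17 = 3.7^-0.17 = 0.8006
D = 0.01 × 2.150 × 10^4 × 0.8006 = 172.1 m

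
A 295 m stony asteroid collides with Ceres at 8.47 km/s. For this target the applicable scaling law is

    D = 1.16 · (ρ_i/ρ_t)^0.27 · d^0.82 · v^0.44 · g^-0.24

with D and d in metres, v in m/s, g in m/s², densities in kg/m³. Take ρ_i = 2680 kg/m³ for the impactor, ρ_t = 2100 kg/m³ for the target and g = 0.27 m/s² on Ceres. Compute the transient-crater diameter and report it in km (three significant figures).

D ≈ 9.62 km

In SI units: v = 8470 m/s.
(ρ_i/ρ_t)^0.27 = (2680/2100)^0.27 = 1.068
d^0.82 = 295^0.82 = 106.0
v^0.44 = 8470^0.44 = 53.49
g^-0.24 = 0.27^-0.24 = 1.369
D = 1.16 × 1.068 × 106.0 × 53.49 × 1.369 = 9616 m
   = 9.616 km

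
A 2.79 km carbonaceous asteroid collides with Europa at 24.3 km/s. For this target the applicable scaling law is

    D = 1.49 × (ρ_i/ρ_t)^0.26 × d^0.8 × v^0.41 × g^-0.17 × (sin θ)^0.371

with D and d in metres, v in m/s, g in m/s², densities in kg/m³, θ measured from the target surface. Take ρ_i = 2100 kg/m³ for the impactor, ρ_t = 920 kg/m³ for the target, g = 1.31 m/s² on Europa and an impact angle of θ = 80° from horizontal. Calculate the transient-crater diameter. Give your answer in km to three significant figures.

D ≈ 62.9 km

In SI units: d = 2790 m, v = 24300 m/s.
(ρ_i/ρ_t)^0.26 = (2100/920)^0.26 = 1.239
d^0.8 = 2790^0.8 = 570.8
v^0.41 = 24300^0.41 = 62.82
g^-0.17 = 1.31^-0.17 = 0.9551
(sin 80°)^0.371 = 0.9848^0.371 = 0.9943
D = 1.49 × 1.239 × 570.8 × 62.82 × 0.9551 × 0.9943 = 62865 m
   = 62.86 km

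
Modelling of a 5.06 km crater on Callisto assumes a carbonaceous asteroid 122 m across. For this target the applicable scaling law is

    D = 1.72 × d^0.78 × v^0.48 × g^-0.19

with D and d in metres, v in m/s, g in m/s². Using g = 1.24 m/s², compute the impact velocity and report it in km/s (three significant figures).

Rearranging for v: v = [D / (1.72 · 122^0.78 · 1.24^-0.19)]^(1/0.48).
D = 5060 m.
122^0.78 = 42.40
1.24^-0.19 = 0.9600
Denominator = 1.72 × 42.40 × 0.9600 = 70.01
D / 70.01 = 5060 / 70.01 = 72.28
v = 72.28^(1/0.48) = 72.28^2.0833 = 7463 m/s

v ≈ 7.46 km/s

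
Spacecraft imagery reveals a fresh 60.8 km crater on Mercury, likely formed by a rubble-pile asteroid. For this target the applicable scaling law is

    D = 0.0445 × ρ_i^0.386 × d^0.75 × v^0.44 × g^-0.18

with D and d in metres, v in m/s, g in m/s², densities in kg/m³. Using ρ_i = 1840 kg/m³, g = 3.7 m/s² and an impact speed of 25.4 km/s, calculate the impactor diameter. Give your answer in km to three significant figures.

d ≈ 11.3 km

Rearranging for d: d = [D / (0.0445 · 1840^0.386 · 25400^0.44 · 3.7^-0.18)]^(1/0.75).
D = 60800 m.
1840^0.386 = 18.21
25400^0.44 = 86.72
3.7^-0.18 = 0.7902
Denominator = 0.0445 × 18.21 × 86.72 × 0.7902 = 55.53
D / 55.53 = 60800 / 55.53 = 1095
d = 1095^(1/0.75) = 1095^1.3333 = 11284 m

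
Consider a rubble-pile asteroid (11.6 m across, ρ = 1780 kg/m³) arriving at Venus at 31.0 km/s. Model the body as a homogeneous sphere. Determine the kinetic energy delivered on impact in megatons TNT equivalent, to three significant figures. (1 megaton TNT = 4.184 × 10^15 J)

E ≈ 0.167 Mt TNT

v = 31000 m/s.
Mass m = (π/6) ρ d³ = (π/6) × 1780 × (11.6)³ = 1.455 × 10^6 kg
E = ½ m v² = 0.5 × 1.455 × 10^6 × (31000)² = 6.991 × 10^14 J
   = 6.991 × 10^14 / 4.184×10^15 = 0.1671 Mt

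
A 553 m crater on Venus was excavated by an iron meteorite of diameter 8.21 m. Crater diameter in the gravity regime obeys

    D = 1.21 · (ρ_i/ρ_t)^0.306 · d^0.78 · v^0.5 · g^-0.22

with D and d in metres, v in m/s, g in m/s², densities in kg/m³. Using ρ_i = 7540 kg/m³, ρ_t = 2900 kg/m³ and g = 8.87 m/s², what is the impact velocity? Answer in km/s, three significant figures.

Rearranging for v: v = [D / (1.21 · (7540/2900)^0.306 · 8.21^0.78 · 8.87^-0.22)]^(1/0.5).
(7540/2900)^0.306 = 1.340
8.21^0.78 = 5.166
8.87^-0.22 = 0.6187
Denominator = 1.21 × 1.340 × 5.166 × 0.6187 = 5.182
D / 5.182 = 553 / 5.182 = 106.7
v = 106.7^(1/0.5) = 106.7^2 = 11385 m/s

v ≈ 11.4 km/s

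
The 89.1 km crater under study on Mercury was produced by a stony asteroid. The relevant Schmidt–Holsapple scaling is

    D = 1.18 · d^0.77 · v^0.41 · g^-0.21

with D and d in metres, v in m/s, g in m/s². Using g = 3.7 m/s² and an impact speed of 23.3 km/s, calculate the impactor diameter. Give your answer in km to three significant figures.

d ≈ 14.6 km

Rearranging for d: d = [D / (1.18 · 23300^0.41 · 3.7^-0.21)]^(1/0.77).
D = 89100 m.
23300^0.41 = 61.75
3.7^-0.21 = 0.7598
Denominator = 1.18 × 61.75 × 0.7598 = 55.36
D / 55.36 = 89100 / 55.36 = 1609
d = 1609^(1/0.77) = 1609^1.2987 = 14600 m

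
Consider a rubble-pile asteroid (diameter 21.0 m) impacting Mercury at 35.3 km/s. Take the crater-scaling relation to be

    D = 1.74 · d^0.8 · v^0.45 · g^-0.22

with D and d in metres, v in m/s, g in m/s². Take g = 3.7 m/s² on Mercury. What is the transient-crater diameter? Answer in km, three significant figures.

D ≈ 1.66 km

In SI units: v = 35300 m/s.
d^0.8 = 21^0.8 = 11.42
v^0.45 = 35300^0.45 = 111.3
g^-0.22 = 3.7^-0.22 = 0.7499
D = 1.74 × 11.42 × 111.3 × 0.7499 = 1658 m
   = 1.658 km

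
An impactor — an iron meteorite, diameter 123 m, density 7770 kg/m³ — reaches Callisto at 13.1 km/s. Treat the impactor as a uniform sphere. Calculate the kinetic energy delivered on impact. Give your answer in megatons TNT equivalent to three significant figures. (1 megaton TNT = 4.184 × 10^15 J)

E ≈ 155 Mt TNT

v = 13100 m/s.
Mass m = (π/6) ρ d³ = (π/6) × 7770 × (123)³ = 7.571 × 10^9 kg
E = ½ m v² = 0.5 × 7.571 × 10^9 × (13100)² = 6.496 × 10^17 J
   = 6.496 × 10^17 / 4.184×10^15 = 155.3 Mt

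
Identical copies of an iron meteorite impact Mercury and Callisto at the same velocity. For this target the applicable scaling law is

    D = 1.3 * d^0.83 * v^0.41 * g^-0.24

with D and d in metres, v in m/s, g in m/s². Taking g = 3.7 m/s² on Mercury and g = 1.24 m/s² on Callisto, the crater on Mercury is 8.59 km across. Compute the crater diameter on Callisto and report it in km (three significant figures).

All impactor-dependent factors cancel in the ratio, leaving D_Callisto/D_Mercury = (g_Callisto/g_Mercury)^-0.24.
(1.24/3.7)^-0.24 = 0.3351^-0.24 = 1.300
D_Callisto = 1.300 × 8.59 km = 11.2 km

D ≈ 11.2 km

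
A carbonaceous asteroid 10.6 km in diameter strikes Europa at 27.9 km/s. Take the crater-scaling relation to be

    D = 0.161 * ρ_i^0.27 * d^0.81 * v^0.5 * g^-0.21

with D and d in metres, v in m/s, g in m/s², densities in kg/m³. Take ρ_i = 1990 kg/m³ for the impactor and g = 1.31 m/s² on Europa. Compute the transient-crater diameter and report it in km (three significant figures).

D ≈ 360 km

In SI units: d = 10600 m, v = 27900 m/s.
ρ_i^0.27 = 1990^0.27 = 7.775
d^0.81 = 10600^0.81 = 1822
v^0.5 = 27900^0.5 = 167.0
g^-0.21 = 1.31^-0.21 = 0.9449
D = 0.161 × 7.775 × 1822 × 167.0 × 0.9449 = 3.599 × 10^5 m
   = 359.9 km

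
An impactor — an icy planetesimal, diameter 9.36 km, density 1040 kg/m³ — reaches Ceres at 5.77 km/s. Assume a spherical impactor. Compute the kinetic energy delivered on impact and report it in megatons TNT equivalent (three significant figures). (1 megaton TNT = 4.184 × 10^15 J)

E ≈ 1.78 × 10^6 Mt TNT

d = 9360 m; v = 5770 m/s.
Mass m = (π/6) ρ d³ = (π/6) × 1040 × (9360)³ = 4.465 × 10^14 kg
E = ½ m v² = 0.5 × 4.465 × 10^14 × (5770)² = 7.433 × 10^21 J
   = 7.433 × 10^21 / 4.184×10^15 = 1.777 × 10^6 Mt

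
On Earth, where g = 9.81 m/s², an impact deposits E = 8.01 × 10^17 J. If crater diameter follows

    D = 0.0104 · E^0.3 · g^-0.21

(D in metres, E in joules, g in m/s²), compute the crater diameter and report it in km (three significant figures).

E^0.3 = (8.01 × 10^17)^0.3 = 2.350 × 10^5
g^-0.21 = 9.81^-0.21 = 0.6191
D = 0.0104 × 2.350 × 10^5 × 0.6191 = 1513 m
   = 1.513 km

D ≈ 1.51 km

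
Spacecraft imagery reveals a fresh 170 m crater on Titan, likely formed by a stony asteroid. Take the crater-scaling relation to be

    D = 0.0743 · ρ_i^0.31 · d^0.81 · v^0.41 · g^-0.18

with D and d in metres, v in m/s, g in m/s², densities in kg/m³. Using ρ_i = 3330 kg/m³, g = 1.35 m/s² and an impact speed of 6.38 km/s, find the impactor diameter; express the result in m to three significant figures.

Rearranging for d: d = [D / (0.0743 · 3330^0.31 · 6380^0.41 · 1.35^-0.18)]^(1/0.81).
3330^0.31 = 12.36
6380^0.41 = 36.31
1.35^-0.18 = 0.9474
Denominator = 0.0743 × 12.36 × 36.31 × 0.9474 = 31.59
D / 31.59 = 170 / 31.59 = 5.381
d = 5.381^(1/0.81) = 5.381^1.2346 = 7.986 m

d ≈ 7.99 m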